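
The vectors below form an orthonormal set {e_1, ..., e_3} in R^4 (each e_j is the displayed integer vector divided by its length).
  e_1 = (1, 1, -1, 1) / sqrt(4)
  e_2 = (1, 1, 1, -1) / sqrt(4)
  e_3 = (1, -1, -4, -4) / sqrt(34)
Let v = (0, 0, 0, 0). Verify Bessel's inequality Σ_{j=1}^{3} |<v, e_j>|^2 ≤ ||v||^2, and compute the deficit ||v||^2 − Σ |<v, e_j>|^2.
Σ |<v, e_j>|^2 = 0; ||v||^2 = 0; deficit = 0

Write each e_j = u_j / sqrt(<u_j, u_j>) where u_j is the displayed integer vector. Then <v, e_j> = <v, u_j> / sqrt(<u_j, u_j>), so |<v, e_j>|^2 = <v, u_j>^2 / <u_j, u_j>.
Coefficients: <v, e_1> = 0/sqrt(4), <v, e_2> = 0/sqrt(4), <v, e_3> = 0/sqrt(34).
Square and sum: Σ |<v, e_j>|^2 = 0.
Compute ||v||^2 = v·v = 0.
Deficit = 0 − 0 = 0 ≥ 0, confirming Bessel's inequality. (The deficit equals ||v − Σ <v,e_j> e_j||^2, the squared distance from v to span{e_j}.)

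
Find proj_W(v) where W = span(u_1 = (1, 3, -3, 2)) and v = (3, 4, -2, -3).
proj_W(v) = (15/23, 45/23, -45/23, 30/23)

Set up U = [u_1 | ... | u_1] ∈ R^(4×1). The projector onto W = col(U) is P = U (U^T U)^(-1) U^T.
Compute U^T U =
  [23],
and U^T v = (15).
Solve U^T U · c = U^T v for the coefficients: c = (15/23). The projection is proj_W(v) = U c.
Check: (v - proj_W(v)) · u_1 = 0  (should be 0).
Result: proj_W(v) = (15/23, 45/23, -45/23, 30/23).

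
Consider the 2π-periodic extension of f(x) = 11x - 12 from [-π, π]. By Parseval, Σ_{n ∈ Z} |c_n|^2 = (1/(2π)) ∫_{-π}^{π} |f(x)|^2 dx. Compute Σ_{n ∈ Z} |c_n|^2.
Σ |c_n|^2 = 121π^2/3 + 144

Expand and integrate term by term over [-π, π]:
  ∫ (11x)^2 dx = 121·(2π^3/3); ∫ 2·11·(-12)·x dx = 0 (odd integrand); ∫ (-12)^2 dx = 144·2π.
So (1/(2π)) ∫_{-π}^{π} (11x - 12)^2 dx = 121π^2/3 + 144 = 121π^2/3 + 144.
Parseval ⇒ Σ |c_n|^2 = 121π^2/3 + 144.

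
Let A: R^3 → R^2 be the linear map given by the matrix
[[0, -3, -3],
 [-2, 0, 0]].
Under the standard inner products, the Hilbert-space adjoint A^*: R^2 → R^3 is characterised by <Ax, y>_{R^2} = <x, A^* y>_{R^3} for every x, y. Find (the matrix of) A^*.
A^* = A^T =
[[0, -2],
 [-3, 0],
 [-3, 0]]

For real matrices with standard dot products, the defining identity <Ax, y> = <x, A^* y> gives (Ax)^T y = x^T (A^*) y, i.e. x^T A^T y = x^T (A^*) y. Since this holds for all x, y, we must have A^* = A^T. Therefore
A^* =
[[0, -2],
 [-3, 0],
 [-3, 0]].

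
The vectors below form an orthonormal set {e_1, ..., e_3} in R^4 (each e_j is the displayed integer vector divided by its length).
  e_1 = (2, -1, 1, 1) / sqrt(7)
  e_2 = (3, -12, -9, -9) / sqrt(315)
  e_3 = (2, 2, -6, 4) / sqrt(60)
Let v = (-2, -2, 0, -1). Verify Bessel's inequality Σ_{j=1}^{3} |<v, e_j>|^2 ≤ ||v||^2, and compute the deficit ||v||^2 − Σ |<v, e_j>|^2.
Σ |<v, e_j>|^2 = 6; ||v||^2 = 9; deficit = 3

Write each e_j = u_j / sqrt(<u_j, u_j>) where u_j is the displayed integer vector. Then <v, e_j> = <v, u_j> / sqrt(<u_j, u_j>), so |<v, e_j>|^2 = <v, u_j>^2 / <u_j, u_j>.
Coefficients: <v, e_1> = -3/sqrt(7), <v, e_2> = 27/sqrt(315), <v, e_3> = -12/sqrt(60).
Square and sum: Σ |<v, e_j>|^2 = 6.
Compute ||v||^2 = v·v = 9.
Deficit = 9 − 6 = 3 ≥ 0, confirming Bessel's inequality. (The deficit equals ||v − Σ <v,e_j> e_j||^2, the squared distance from v to span{e_j}.)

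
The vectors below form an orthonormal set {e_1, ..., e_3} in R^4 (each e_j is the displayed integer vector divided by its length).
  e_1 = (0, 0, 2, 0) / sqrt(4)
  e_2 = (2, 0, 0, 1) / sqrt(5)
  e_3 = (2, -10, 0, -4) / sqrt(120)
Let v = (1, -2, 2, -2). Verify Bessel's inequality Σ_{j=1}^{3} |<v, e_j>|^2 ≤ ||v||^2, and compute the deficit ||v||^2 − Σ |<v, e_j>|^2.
Σ |<v, e_j>|^2 = 23/2; ||v||^2 = 13; deficit = 3/2

Write each e_j = u_j / sqrt(<u_j, u_j>) where u_j is the displayed integer vector. Then <v, e_j> = <v, u_j> / sqrt(<u_j, u_j>), so |<v, e_j>|^2 = <v, u_j>^2 / <u_j, u_j>.
Coefficients: <v, e_1> = 4/sqrt(4), <v, e_2> = 0/sqrt(5), <v, e_3> = 30/sqrt(120).
Square and sum: Σ |<v, e_j>|^2 = 23/2.
Compute ||v||^2 = v·v = 13.
Deficit = 13 − 23/2 = 3/2 ≥ 0, confirming Bessel's inequality. (The deficit equals ||v − Σ <v,e_j> e_j||^2, the squared distance from v to span{e_j}.)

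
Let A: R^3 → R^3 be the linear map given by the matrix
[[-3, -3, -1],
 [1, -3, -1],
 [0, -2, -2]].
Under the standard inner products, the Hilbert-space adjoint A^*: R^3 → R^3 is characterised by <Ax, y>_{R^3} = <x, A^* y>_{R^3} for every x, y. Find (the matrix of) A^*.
A^* = A^T =
[[-3, 1, 0],
 [-3, -3, -2],
 [-1, -1, -2]]

For real matrices with standard dot products, the defining identity <Ax, y> = <x, A^* y> gives (Ax)^T y = x^T (A^*) y, i.e. x^T A^T y = x^T (A^*) y. Since this holds for all x, y, we must have A^* = A^T. Therefore
A^* =
[[-3, 1, 0],
 [-3, -3, -2],
 [-1, -1, -2]].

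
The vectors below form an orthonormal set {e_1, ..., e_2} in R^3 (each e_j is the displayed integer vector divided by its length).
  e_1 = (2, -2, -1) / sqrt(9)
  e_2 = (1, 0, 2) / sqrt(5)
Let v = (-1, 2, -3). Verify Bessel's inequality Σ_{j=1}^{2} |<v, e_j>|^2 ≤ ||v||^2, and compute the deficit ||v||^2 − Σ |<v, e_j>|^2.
Σ |<v, e_j>|^2 = 54/5; ||v||^2 = 14; deficit = 16/5

Write each e_j = u_j / sqrt(<u_j, u_j>) where u_j is the displayed integer vector. Then <v, e_j> = <v, u_j> / sqrt(<u_j, u_j>), so |<v, e_j>|^2 = <v, u_j>^2 / <u_j, u_j>.
Coefficients: <v, e_1> = -3/sqrt(9), <v, e_2> = -7/sqrt(5).
Square and sum: Σ |<v, e_j>|^2 = 54/5.
Compute ||v||^2 = v·v = 14.
Deficit = 14 − 54/5 = 16/5 ≥ 0, confirming Bessel's inequality. (The deficit equals ||v − Σ <v,e_j> e_j||^2, the squared distance from v to span{e_j}.)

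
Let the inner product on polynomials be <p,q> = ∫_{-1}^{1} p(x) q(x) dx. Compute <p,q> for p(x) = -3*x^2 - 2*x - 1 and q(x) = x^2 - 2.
<p,q> = 92/15

Expand the product: p(x)·q(x) = -3*x^4 - 2*x^3 + 5*x^2 + 4*x + 2.
∫_{-1}^{1} of each monomial x^k gives [2/(k+1) if k even, 0 if k odd]. Integrating term-by-term (or equivalently evaluating the antiderivative F(x) = -3*x^5/5 - x^4/2 + 5*x^3/3 + 2*x^2 + 2*x at the endpoints):
  F(1) − F(−1) = 137/30 − (-47/30) = 92/15.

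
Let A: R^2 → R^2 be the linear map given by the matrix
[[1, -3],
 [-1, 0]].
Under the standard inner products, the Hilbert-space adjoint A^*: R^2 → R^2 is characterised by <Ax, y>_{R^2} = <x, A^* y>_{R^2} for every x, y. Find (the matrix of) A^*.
A^* = A^T =
[[1, -1],
 [-3, 0]]

For real matrices with standard dot products, the defining identity <Ax, y> = <x, A^* y> gives (Ax)^T y = x^T (A^*) y, i.e. x^T A^T y = x^T (A^*) y. Since this holds for all x, y, we must have A^* = A^T. Therefore
A^* =
[[1, -1],
 [-3, 0]].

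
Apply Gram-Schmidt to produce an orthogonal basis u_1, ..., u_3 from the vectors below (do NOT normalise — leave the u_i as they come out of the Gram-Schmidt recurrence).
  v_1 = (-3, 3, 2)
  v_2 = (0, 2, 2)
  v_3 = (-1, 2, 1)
Orthogonal basis:
  u_1 = (-3, 3, 2)
  u_2 = (15/11, 7/11, 12/11)
  u_3 = (2/19, 6/19, -6/19)

Apply the Gram-Schmidt recurrence
  u_1 = v_1
  u_i = v_i − Σ_{j<i} ((v_i · u_j) / (u_j · u_j)) · u_j.

Step by step this gives:
  u_1 = (-3, 3, 2)
  u_2 = (15/11, 7/11, 12/11)
  u_3 = (2/19, 6/19, -6/19)

Orthogonality check:
  u_2 · u_1 = 0 (should be 0)
  u_3 · u_1 = 0 (should be 0)
  u_3 · u_2 = 0 (should be 0)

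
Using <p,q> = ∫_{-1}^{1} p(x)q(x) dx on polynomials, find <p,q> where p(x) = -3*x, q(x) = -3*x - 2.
<p,q> = 6

Expand the product: p(x)·q(x) = 9*x^2 + 6*x.
∫_{-1}^{1} of each monomial x^k gives [2/(k+1) if k even, 0 if k odd]. Integrating term-by-term (or equivalently evaluating the antiderivative F(x) = 3*x^3 + 3*x^2 at the endpoints):
  F(1) − F(−1) = 6 − (0) = 6.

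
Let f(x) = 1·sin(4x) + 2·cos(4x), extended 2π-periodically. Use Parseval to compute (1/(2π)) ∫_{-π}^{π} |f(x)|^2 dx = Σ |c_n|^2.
Σ |c_n|^2 = 5/2

Expand |f|^2 and use orthogonality of {sin(nx), cos(mx)} on [-π, π]:
  ∫_{-π}^{π} sin(nx)^2 dx = π, ∫ cos(mx)^2 dx = π, and cross terms integrate to 0.
So ∫_{-π}^{π} f(x)^2 dx = 1^2 · π + 2^2 · π = (1 + 4)π.
Divide by 2π: (1 + 4)/2 = 5/2.
By Parseval, this equals Σ |c_n|^2.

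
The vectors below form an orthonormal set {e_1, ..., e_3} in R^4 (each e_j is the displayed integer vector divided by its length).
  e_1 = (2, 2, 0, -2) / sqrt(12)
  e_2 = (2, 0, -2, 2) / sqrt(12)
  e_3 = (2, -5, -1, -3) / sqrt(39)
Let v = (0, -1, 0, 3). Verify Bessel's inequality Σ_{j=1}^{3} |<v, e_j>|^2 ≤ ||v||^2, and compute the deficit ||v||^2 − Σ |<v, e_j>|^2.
Σ |<v, e_j>|^2 = 341/39; ||v||^2 = 10; deficit = 49/39

Write each e_j = u_j / sqrt(<u_j, u_j>) where u_j is the displayed integer vector. Then <v, e_j> = <v, u_j> / sqrt(<u_j, u_j>), so |<v, e_j>|^2 = <v, u_j>^2 / <u_j, u_j>.
Coefficients: <v, e_1> = -8/sqrt(12), <v, e_2> = 6/sqrt(12), <v, e_3> = -4/sqrt(39).
Square and sum: Σ |<v, e_j>|^2 = 341/39.
Compute ||v||^2 = v·v = 10.
Deficit = 10 − 341/39 = 49/39 ≥ 0, confirming Bessel's inequality. (The deficit equals ||v − Σ <v,e_j> e_j||^2, the squared distance from v to span{e_j}.)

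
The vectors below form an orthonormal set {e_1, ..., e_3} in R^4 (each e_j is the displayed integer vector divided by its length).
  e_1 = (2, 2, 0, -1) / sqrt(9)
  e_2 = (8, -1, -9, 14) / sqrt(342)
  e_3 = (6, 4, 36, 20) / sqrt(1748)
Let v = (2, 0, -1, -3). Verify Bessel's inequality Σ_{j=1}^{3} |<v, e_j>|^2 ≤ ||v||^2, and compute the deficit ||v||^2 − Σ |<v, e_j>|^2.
Σ |<v, e_j>|^2 = 475/46; ||v||^2 = 14; deficit = 169/46

Write each e_j = u_j / sqrt(<u_j, u_j>) where u_j is the displayed integer vector. Then <v, e_j> = <v, u_j> / sqrt(<u_j, u_j>), so |<v, e_j>|^2 = <v, u_j>^2 / <u_j, u_j>.
Coefficients: <v, e_1> = 7/sqrt(9), <v, e_2> = -17/sqrt(342), <v, e_3> = -84/sqrt(1748).
Square and sum: Σ |<v, e_j>|^2 = 475/46.
Compute ||v||^2 = v·v = 14.
Deficit = 14 − 475/46 = 169/46 ≥ 0, confirming Bessel's inequality. (The deficit equals ||v − Σ <v,e_j> e_j||^2, the squared distance from v to span{e_j}.)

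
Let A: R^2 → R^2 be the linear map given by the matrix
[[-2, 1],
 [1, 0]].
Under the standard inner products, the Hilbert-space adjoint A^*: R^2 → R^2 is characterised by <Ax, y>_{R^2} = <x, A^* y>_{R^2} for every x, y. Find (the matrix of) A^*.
A^* = A^T =
[[-2, 1],
 [1, 0]]

For real matrices with standard dot products, the defining identity <Ax, y> = <x, A^* y> gives (Ax)^T y = x^T (A^*) y, i.e. x^T A^T y = x^T (A^*) y. Since this holds for all x, y, we must have A^* = A^T. Therefore
A^* =
[[-2, 1],
 [1, 0]].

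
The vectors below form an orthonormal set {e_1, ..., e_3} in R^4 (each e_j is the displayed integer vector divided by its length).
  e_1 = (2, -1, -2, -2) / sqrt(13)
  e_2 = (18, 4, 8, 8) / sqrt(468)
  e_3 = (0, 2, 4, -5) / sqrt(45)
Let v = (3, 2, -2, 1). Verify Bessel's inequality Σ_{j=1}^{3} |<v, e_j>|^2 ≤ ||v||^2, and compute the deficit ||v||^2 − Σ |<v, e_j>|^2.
Σ |<v, e_j>|^2 = 54/5; ||v||^2 = 18; deficit = 36/5

Write each e_j = u_j / sqrt(<u_j, u_j>) where u_j is the displayed integer vector. Then <v, e_j> = <v, u_j> / sqrt(<u_j, u_j>), so |<v, e_j>|^2 = <v, u_j>^2 / <u_j, u_j>.
Coefficients: <v, e_1> = 6/sqrt(13), <v, e_2> = 54/sqrt(468), <v, e_3> = -9/sqrt(45).
Square and sum: Σ |<v, e_j>|^2 = 54/5.
Compute ||v||^2 = v·v = 18.
Deficit = 18 − 54/5 = 36/5 ≥ 0, confirming Bessel's inequality. (The deficit equals ||v − Σ <v,e_j> e_j||^2, the squared distance from v to span{e_j}.)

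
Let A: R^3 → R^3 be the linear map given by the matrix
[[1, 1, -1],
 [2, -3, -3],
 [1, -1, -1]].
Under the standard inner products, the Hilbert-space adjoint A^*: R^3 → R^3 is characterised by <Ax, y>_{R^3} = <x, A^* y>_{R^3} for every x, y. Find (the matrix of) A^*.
A^* = A^T =
[[1, 2, 1],
 [1, -3, -1],
 [-1, -3, -1]]

For real matrices with standard dot products, the defining identity <Ax, y> = <x, A^* y> gives (Ax)^T y = x^T (A^*) y, i.e. x^T A^T y = x^T (A^*) y. Since this holds for all x, y, we must have A^* = A^T. Therefore
A^* =
[[1, 2, 1],
 [1, -3, -1],
 [-1, -3, -1]].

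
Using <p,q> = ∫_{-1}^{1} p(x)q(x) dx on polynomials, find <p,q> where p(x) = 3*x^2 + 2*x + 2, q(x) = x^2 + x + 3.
<p,q> = 328/15

Expand the product: p(x)·q(x) = 3*x^4 + 5*x^3 + 13*x^2 + 8*x + 6.
∫_{-1}^{1} of each monomial x^k gives [2/(k+1) if k even, 0 if k odd]. Integrating term-by-term (or equivalently evaluating the antiderivative F(x) = 3*x^5/5 + 5*x^4/4 + 13*x^3/3 + 4*x^2 + 6*x at the endpoints):
  F(1) − F(−1) = 971/60 − (-341/60) = 328/15.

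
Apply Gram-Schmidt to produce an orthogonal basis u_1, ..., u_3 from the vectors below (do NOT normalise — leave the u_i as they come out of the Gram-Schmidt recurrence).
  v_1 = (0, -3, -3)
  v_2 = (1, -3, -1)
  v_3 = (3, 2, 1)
Orthogonal basis:
  u_1 = (0, -3, -3)
  u_2 = (1, -1, 1)
  u_3 = (7/3, 7/6, -7/6)

Apply the Gram-Schmidt recurrence
  u_1 = v_1
  u_i = v_i − Σ_{j<i} ((v_i · u_j) / (u_j · u_j)) · u_j.

Step by step this gives:
  u_1 = (0, -3, -3)
  u_2 = (1, -1, 1)
  u_3 = (7/3, 7/6, -7/6)

Orthogonality check:
  u_2 · u_1 = 0 (should be 0)
  u_3 · u_1 = 0 (should be 0)
  u_3 · u_2 = 0 (should be 0)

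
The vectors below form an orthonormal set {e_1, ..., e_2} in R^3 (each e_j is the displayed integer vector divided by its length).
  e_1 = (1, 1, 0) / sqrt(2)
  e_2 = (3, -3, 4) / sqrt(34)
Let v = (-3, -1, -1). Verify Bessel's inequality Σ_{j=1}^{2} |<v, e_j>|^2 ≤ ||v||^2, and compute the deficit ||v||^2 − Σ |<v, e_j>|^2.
Σ |<v, e_j>|^2 = 186/17; ||v||^2 = 11; deficit = 1/17

Write each e_j = u_j / sqrt(<u_j, u_j>) where u_j is the displayed integer vector. Then <v, e_j> = <v, u_j> / sqrt(<u_j, u_j>), so |<v, e_j>|^2 = <v, u_j>^2 / <u_j, u_j>.
Coefficients: <v, e_1> = -4/sqrt(2), <v, e_2> = -10/sqrt(34).
Square and sum: Σ |<v, e_j>|^2 = 186/17.
Compute ||v||^2 = v·v = 11.
Deficit = 11 − 186/17 = 1/17 ≥ 0, confirming Bessel's inequality. (The deficit equals ||v − Σ <v,e_j> e_j||^2, the squared distance from v to span{e_j}.)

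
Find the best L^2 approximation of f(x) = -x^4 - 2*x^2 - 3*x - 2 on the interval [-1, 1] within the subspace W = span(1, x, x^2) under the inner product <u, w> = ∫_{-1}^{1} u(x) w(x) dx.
g(x) = -20*x^2/7 - 3*x - 67/35

The best approximation g ∈ W is the orthogonal projection of f onto W. Writing g = a_0 + a_1 x + a_2 x^2, the coefficients solve the normal equations G · a = b where
  G_{ij} = <φ_i, φ_j> and b_i = <f, φ_i>, with φ_0 = 1, φ_1 = x, φ_2 = x^2.
G =
  [2, 0, 2/3]
  [0, 2/3, 0]
  [2/3, 0, 2/5],
b = (-86/15, -2, -254/105).
Solving gives a_0 = -67/35, a_1 = -3, a_2 = -20/7, so
  g(x) = -20*x^2/7 - 3*x - 67/35.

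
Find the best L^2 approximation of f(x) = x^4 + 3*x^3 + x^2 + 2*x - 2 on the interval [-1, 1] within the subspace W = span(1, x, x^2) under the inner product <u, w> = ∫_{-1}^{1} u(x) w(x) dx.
g(x) = 13*x^2/7 + 19*x/5 - 73/35

The best approximation g ∈ W is the orthogonal projection of f onto W. Writing g = a_0 + a_1 x + a_2 x^2, the coefficients solve the normal equations G · a = b where
  G_{ij} = <φ_i, φ_j> and b_i = <f, φ_i>, with φ_0 = 1, φ_1 = x, φ_2 = x^2.
G =
  [2, 0, 2/3]
  [0, 2/3, 0]
  [2/3, 0, 2/5],
b = (-44/15, 38/15, -68/105).
Solving gives a_0 = -73/35, a_1 = 19/5, a_2 = 13/7, so
  g(x) = 13*x^2/7 + 19*x/5 - 73/35.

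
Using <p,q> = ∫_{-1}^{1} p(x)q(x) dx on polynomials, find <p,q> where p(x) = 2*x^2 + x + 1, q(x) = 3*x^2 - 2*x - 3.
<p,q> = -104/15

Expand the product: p(x)·q(x) = 6*x^4 - x^3 - 5*x^2 - 5*x - 3.
∫_{-1}^{1} of each monomial x^k gives [2/(k+1) if k even, 0 if k odd]. Integrating term-by-term (or equivalently evaluating the antiderivative F(x) = 6*x^5/5 - x^4/4 - 5*x^3/3 - 5*x^2/2 - 3*x at the endpoints):
  F(1) − F(−1) = -373/60 − (43/60) = -104/15.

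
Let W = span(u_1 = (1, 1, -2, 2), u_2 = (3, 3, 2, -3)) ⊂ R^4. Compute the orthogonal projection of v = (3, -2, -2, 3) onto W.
proj_W(v) = (19/42, 19/42, -17/7, 55/21)

Set up U = [u_1 | ... | u_2] ∈ R^(4×2). The projector onto W = col(U) is P = U (U^T U)^(-1) U^T.
Compute U^T U =
  [10, -4]
  [-4, 31],
and U^T v = (11, -10).
Solve U^T U · c = U^T v for the coefficients: c = (43/42, -4/21). The projection is proj_W(v) = U c.
Check: (v - proj_W(v)) · u_1 = 0  (should be 0).
Check: (v - proj_W(v)) · u_2 = 0  (should be 0).
Result: proj_W(v) = (19/42, 19/42, -17/7, 55/21).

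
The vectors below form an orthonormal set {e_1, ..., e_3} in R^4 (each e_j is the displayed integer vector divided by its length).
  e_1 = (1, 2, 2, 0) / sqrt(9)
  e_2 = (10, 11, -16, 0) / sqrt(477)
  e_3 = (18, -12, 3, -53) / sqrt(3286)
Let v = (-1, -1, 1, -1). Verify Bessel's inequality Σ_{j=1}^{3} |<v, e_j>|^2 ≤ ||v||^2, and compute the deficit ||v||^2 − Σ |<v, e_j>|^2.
Σ |<v, e_j>|^2 = 116/31; ||v||^2 = 4; deficit = 8/31

Write each e_j = u_j / sqrt(<u_j, u_j>) where u_j is the displayed integer vector. Then <v, e_j> = <v, u_j> / sqrt(<u_j, u_j>), so |<v, e_j>|^2 = <v, u_j>^2 / <u_j, u_j>.
Coefficients: <v, e_1> = -1/sqrt(9), <v, e_2> = -37/sqrt(477), <v, e_3> = 50/sqrt(3286).
Square and sum: Σ |<v, e_j>|^2 = 116/31.
Compute ||v||^2 = v·v = 4.
Deficit = 4 − 116/31 = 8/31 ≥ 0, confirming Bessel's inequality. (The deficit equals ||v − Σ <v,e_j> e_j||^2, the squared distance from v to span{e_j}.)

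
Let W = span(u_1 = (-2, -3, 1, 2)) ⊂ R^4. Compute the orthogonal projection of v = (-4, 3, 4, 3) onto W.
proj_W(v) = (-1, -3/2, 1/2, 1)

Set up U = [u_1 | ... | u_1] ∈ R^(4×1). The projector onto W = col(U) is P = U (U^T U)^(-1) U^T.
Compute U^T U =
  [18],
and U^T v = (9).
Solve U^T U · c = U^T v for the coefficients: c = (1/2). The projection is proj_W(v) = U c.
Check: (v - proj_W(v)) · u_1 = 0  (should be 0).
Result: proj_W(v) = (-1, -3/2, 1/2, 1).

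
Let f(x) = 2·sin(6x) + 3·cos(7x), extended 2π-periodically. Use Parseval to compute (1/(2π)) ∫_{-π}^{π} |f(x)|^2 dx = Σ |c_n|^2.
Σ |c_n|^2 = 13/2

Expand |f|^2 and use orthogonality of {sin(nx), cos(mx)} on [-π, π]:
  ∫_{-π}^{π} sin(nx)^2 dx = π, ∫ cos(mx)^2 dx = π, and cross terms integrate to 0.
So ∫_{-π}^{π} f(x)^2 dx = 2^2 · π + 3^2 · π = (4 + 9)π.
Divide by 2π: (4 + 9)/2 = 13/2.
By Parseval, this equals Σ |c_n|^2.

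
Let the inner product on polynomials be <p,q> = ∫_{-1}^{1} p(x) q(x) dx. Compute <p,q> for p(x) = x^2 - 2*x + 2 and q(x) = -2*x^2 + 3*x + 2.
<p,q> = 28/15

Expand the product: p(x)·q(x) = -2*x^4 + 7*x^3 - 8*x^2 + 2*x + 4.
∫_{-1}^{1} of each monomial x^k gives [2/(k+1) if k even, 0 if k odd]. Integrating term-by-term (or equivalently evaluating the antiderivative F(x) = -2*x^5/5 + 7*x^4/4 - 8*x^3/3 + x^2 + 4*x at the endpoints):
  F(1) − F(−1) = 221/60 − (109/60) = 28/15.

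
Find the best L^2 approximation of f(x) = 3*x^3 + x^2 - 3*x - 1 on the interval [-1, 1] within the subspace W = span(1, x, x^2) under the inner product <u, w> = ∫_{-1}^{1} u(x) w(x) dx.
g(x) = x^2 - 6*x/5 - 1

The best approximation g ∈ W is the orthogonal projection of f onto W. Writing g = a_0 + a_1 x + a_2 x^2, the coefficients solve the normal equations G · a = b where
  G_{ij} = <φ_i, φ_j> and b_i = <f, φ_i>, with φ_0 = 1, φ_1 = x, φ_2 = x^2.
G =
  [2, 0, 2/3]
  [0, 2/3, 0]
  [2/3, 0, 2/5],
b = (-4/3, -4/5, -4/15).
Solving gives a_0 = -1, a_1 = -6/5, a_2 = 1, so
  g(x) = x^2 - 6*x/5 - 1.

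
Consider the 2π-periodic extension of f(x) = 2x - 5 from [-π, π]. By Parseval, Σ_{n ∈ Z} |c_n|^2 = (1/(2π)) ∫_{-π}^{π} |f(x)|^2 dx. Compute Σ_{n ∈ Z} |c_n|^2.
Σ |c_n|^2 = 4π^2/3 + 25

Expand and integrate term by term over [-π, π]:
  ∫ (2x)^2 dx = 4·(2π^3/3); ∫ 2·2·(-5)·x dx = 0 (odd integrand); ∫ (-5)^2 dx = 25·2π.
So (1/(2π)) ∫_{-π}^{π} (2x - 5)^2 dx = 4π^2/3 + 25 = 4π^2/3 + 25.
Parseval ⇒ Σ |c_n|^2 = 4π^2/3 + 25.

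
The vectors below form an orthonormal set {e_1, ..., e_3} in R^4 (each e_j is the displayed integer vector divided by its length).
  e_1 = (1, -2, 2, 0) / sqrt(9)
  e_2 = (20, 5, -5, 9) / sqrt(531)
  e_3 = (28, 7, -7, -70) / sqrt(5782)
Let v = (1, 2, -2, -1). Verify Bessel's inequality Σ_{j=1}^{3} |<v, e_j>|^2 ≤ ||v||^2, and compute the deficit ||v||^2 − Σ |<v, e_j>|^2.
Σ |<v, e_j>|^2 = 10; ||v||^2 = 10; deficit = 0

Write each e_j = u_j / sqrt(<u_j, u_j>) where u_j is the displayed integer vector. Then <v, e_j> = <v, u_j> / sqrt(<u_j, u_j>), so |<v, e_j>|^2 = <v, u_j>^2 / <u_j, u_j>.
Coefficients: <v, e_1> = -7/sqrt(9), <v, e_2> = 31/sqrt(531), <v, e_3> = 126/sqrt(5782).
Square and sum: Σ |<v, e_j>|^2 = 10.
Compute ||v||^2 = v·v = 10.
Deficit = 10 − 10 = 0 ≥ 0, confirming Bessel's inequality. (The deficit equals ||v − Σ <v,e_j> e_j||^2, the squared distance from v to span{e_j}.)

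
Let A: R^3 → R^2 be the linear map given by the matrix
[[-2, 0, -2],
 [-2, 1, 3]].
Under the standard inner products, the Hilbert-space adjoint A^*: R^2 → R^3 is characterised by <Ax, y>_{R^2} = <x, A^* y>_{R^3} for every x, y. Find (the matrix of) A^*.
A^* = A^T =
[[-2, -2],
 [0, 1],
 [-2, 3]]

For real matrices with standard dot products, the defining identity <Ax, y> = <x, A^* y> gives (Ax)^T y = x^T (A^*) y, i.e. x^T A^T y = x^T (A^*) y. Since this holds for all x, y, we must have A^* = A^T. Therefore
A^* =
[[-2, -2],
 [0, 1],
 [-2, 3]].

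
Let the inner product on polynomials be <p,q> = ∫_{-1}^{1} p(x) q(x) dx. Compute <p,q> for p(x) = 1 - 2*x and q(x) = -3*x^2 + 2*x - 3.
<p,q> = -32/3

Expand the product: p(x)·q(x) = 6*x^3 - 7*x^2 + 8*x - 3.
∫_{-1}^{1} of each monomial x^k gives [2/(k+1) if k even, 0 if k odd]. Integrating term-by-term (or equivalently evaluating the antiderivative F(x) = 3*x^4/2 - 7*x^3/3 + 4*x^2 - 3*x at the endpoints):
  F(1) − F(−1) = 1/6 − (65/6) = -32/3.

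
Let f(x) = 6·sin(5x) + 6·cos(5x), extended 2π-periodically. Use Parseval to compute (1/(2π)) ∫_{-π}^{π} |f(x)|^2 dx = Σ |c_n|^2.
Σ |c_n|^2 = 36

Expand |f|^2 and use orthogonality of {sin(nx), cos(mx)} on [-π, π]:
  ∫_{-π}^{π} sin(nx)^2 dx = π, ∫ cos(mx)^2 dx = π, and cross terms integrate to 0.
So ∫_{-π}^{π} f(x)^2 dx = 6^2 · π + 6^2 · π = (36 + 36)π.
Divide by 2π: (36 + 36)/2 = 36.
By Parseval, this equals Σ |c_n|^2.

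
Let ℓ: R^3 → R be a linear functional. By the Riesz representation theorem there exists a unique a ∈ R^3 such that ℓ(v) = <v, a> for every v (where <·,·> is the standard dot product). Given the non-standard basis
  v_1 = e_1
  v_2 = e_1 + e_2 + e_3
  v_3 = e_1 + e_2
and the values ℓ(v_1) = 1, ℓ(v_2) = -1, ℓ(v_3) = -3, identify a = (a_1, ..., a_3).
a = (1, -4, 2)

Write a = (a_1, ..., a_3) in the standard basis. For each basis vector v_i, ℓ(v_i) = <v_i, a> is a linear equation in the a_j's. Collect the n equations into a matrix system V a = ℓ, where row i of V is v_i (expressed in the standard basis). Since V is invertible (lower-triangular with 1s on the diagonal, up to permutation), solve by back-substitution:
  V =
[[1, 0, 0],
 [1, 1, 1],
 [1, 1, 0]]
  V a = (1, -1, -3)
Solving gives a = (1, -4, 2).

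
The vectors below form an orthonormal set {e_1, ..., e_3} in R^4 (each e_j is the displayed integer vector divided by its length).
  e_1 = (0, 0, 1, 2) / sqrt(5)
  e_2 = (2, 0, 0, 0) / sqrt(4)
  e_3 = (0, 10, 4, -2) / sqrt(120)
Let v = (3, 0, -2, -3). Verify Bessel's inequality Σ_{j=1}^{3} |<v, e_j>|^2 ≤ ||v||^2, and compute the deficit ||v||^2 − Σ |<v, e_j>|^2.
Σ |<v, e_j>|^2 = 131/6; ||v||^2 = 22; deficit = 1/6

Write each e_j = u_j / sqrt(<u_j, u_j>) where u_j is the displayed integer vector. Then <v, e_j> = <v, u_j> / sqrt(<u_j, u_j>), so |<v, e_j>|^2 = <v, u_j>^2 / <u_j, u_j>.
Coefficients: <v, e_1> = -8/sqrt(5), <v, e_2> = 6/sqrt(4), <v, e_3> = -2/sqrt(120).
Square and sum: Σ |<v, e_j>|^2 = 131/6.
Compute ||v||^2 = v·v = 22.
Deficit = 22 − 131/6 = 1/6 ≥ 0, confirming Bessel's inequality. (The deficit equals ||v − Σ <v,e_j> e_j||^2, the squared distance from v to span{e_j}.)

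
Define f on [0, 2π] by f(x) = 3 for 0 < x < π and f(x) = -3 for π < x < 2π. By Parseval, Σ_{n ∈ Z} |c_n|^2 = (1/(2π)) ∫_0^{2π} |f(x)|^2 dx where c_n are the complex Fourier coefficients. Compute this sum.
Σ |c_n|^2 = 9

Parseval equates the L^2 energy of f (normalised by 1/(2π)) with the ℓ^2 sum of its Fourier coefficients: (1/(2π)) ∫_0^{2π} |f|^2 = Σ |c_n|^2.
Compute the left side: (1/(2π)) [∫_0^π 3^2 dx + ∫_π^{2π} (-3)^2 dx] = (1/(2π)) · (9π + 9π) = (9 + 9)/2 = 9.
So Σ_{n ∈ Z} |c_n|^2 = 9.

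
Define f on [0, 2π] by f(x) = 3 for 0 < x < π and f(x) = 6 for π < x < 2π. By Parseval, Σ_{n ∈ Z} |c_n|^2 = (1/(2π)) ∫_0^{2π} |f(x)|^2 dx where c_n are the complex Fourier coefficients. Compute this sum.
Σ |c_n|^2 = 45/2

Parseval equates the L^2 energy of f (normalised by 1/(2π)) with the ℓ^2 sum of its Fourier coefficients: (1/(2π)) ∫_0^{2π} |f|^2 = Σ |c_n|^2.
Compute the left side: (1/(2π)) [∫_0^π 3^2 dx + ∫_π^{2π} 6^2 dx] = (1/(2π)) · (9π + 36π) = (9 + 36)/2 = 45/2.
So Σ_{n ∈ Z} |c_n|^2 = 45/2.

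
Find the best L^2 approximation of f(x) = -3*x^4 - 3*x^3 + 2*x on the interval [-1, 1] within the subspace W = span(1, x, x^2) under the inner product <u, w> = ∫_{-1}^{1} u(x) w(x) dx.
g(x) = -18*x^2/7 + x/5 + 9/35

The best approximation g ∈ W is the orthogonal projection of f onto W. Writing g = a_0 + a_1 x + a_2 x^2, the coefficients solve the normal equations G · a = b where
  G_{ij} = <φ_i, φ_j> and b_i = <f, φ_i>, with φ_0 = 1, φ_1 = x, φ_2 = x^2.
G =
  [2, 0, 2/3]
  [0, 2/3, 0]
  [2/3, 0, 2/5],
b = (-6/5, 2/15, -6/7).
Solving gives a_0 = 9/35, a_1 = 1/5, a_2 = -18/7, so
  g(x) = -18*x^2/7 + x/5 + 9/35.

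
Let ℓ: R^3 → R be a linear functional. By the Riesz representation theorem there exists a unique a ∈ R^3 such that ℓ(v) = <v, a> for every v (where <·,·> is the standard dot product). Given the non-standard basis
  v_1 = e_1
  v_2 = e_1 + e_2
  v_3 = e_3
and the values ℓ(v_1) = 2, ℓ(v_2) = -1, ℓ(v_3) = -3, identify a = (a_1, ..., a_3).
a = (2, -3, -3)

Write a = (a_1, ..., a_3) in the standard basis. For each basis vector v_i, ℓ(v_i) = <v_i, a> is a linear equation in the a_j's. Collect the n equations into a matrix system V a = ℓ, where row i of V is v_i (expressed in the standard basis). Since V is invertible (lower-triangular with 1s on the diagonal, up to permutation), solve by back-substitution:
  V =
[[1, 0, 0],
 [1, 1, 0],
 [0, 0, 1]]
  V a = (2, -1, -3)
Solving gives a = (2, -3, -3).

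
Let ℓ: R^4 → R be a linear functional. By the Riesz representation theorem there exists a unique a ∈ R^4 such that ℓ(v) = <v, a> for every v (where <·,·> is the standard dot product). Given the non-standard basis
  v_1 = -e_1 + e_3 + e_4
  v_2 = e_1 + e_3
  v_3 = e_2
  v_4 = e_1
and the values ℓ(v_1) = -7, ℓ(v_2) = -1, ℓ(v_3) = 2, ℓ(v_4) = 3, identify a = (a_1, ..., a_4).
a = (3, 2, -4, 0)

Write a = (a_1, ..., a_4) in the standard basis. For each basis vector v_i, ℓ(v_i) = <v_i, a> is a linear equation in the a_j's. Collect the n equations into a matrix system V a = ℓ, where row i of V is v_i (expressed in the standard basis). Since V is invertible (lower-triangular with 1s on the diagonal, up to permutation), solve by back-substitution:
  V =
[[-1, 0, 1, 1],
 [1, 0, 1, 0],
 [0, 1, 0, 0],
 [1, 0, 0, 0]]
  V a = (-7, -1, 2, 3)
Solving gives a = (3, 2, -4, 0).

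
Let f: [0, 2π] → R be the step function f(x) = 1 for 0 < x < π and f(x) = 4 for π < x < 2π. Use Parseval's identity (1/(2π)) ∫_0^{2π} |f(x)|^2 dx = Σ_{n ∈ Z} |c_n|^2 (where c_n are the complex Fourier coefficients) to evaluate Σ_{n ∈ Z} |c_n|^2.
Σ |c_n|^2 = 17/2

Parseval equates the L^2 energy of f (normalised by 1/(2π)) with the ℓ^2 sum of its Fourier coefficients: (1/(2π)) ∫_0^{2π} |f|^2 = Σ |c_n|^2.
Compute the left side: (1/(2π)) [∫_0^π 1^2 dx + ∫_π^{2π} 4^2 dx] = (1/(2π)) · (1π + 16π) = (1 + 16)/2 = 17/2.
So Σ_{n ∈ Z} |c_n|^2 = 17/2.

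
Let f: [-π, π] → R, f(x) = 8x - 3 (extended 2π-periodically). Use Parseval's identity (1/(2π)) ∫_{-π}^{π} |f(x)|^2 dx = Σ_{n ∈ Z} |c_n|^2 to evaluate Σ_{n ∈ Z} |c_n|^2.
Σ |c_n|^2 = 64π^2/3 + 9

Expand and integrate term by term over [-π, π]:
  ∫ (8x)^2 dx = 64·(2π^3/3); ∫ 2·8·(-3)·x dx = 0 (odd integrand); ∫ (-3)^2 dx = 9·2π.
So (1/(2π)) ∫_{-π}^{π} (8x - 3)^2 dx = 64π^2/3 + 9 = 64π^2/3 + 9.
Parseval ⇒ Σ |c_n|^2 = 64π^2/3 + 9.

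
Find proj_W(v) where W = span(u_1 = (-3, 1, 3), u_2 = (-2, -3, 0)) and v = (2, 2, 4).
proj_W(v) = (13/119, 388/119, 201/119)

Set up U = [u_1 | ... | u_2] ∈ R^(3×2). The projector onto W = col(U) is P = U (U^T U)^(-1) U^T.
Compute U^T U =
  [19, 3]
  [3, 13],
and U^T v = (8, -10).
Solve U^T U · c = U^T v for the coefficients: c = (67/119, -107/119). The projection is proj_W(v) = U c.
Check: (v - proj_W(v)) · u_1 = 0  (should be 0).
Check: (v - proj_W(v)) · u_2 = 0  (should be 0).
Result: proj_W(v) = (13/119, 388/119, 201/119).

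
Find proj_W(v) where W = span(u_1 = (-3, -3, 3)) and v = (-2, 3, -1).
proj_W(v) = (2/3, 2/3, -2/3)

Set up U = [u_1 | ... | u_1] ∈ R^(3×1). The projector onto W = col(U) is P = U (U^T U)^(-1) U^T.
Compute U^T U =
  [27],
and U^T v = (-6).
Solve U^T U · c = U^T v for the coefficients: c = (-2/9). The projection is proj_W(v) = U c.
Check: (v - proj_W(v)) · u_1 = 0  (should be 0).
Result: proj_W(v) = (2/3, 2/3, -2/3).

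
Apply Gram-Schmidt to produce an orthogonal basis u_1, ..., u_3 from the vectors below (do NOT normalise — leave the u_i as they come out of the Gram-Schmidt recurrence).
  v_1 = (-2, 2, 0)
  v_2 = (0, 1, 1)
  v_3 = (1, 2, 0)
Orthogonal basis:
  u_1 = (-2, 2, 0)
  u_2 = (1/2, 1/2, 1)
  u_3 = (1, 1, -1)

Apply the Gram-Schmidt recurrence
  u_1 = v_1
  u_i = v_i − Σ_{j<i} ((v_i · u_j) / (u_j · u_j)) · u_j.

Step by step this gives:
  u_1 = (-2, 2, 0)
  u_2 = (1/2, 1/2, 1)
  u_3 = (1, 1, -1)

Orthogonality check:
  u_2 · u_1 = 0 (should be 0)
  u_3 · u_1 = 0 (should be 0)
  u_3 · u_2 = 0 (should be 0)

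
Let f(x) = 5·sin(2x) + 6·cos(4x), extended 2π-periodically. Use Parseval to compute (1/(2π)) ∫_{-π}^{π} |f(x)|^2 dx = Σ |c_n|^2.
Σ |c_n|^2 = 61/2

Expand |f|^2 and use orthogonality of {sin(nx), cos(mx)} on [-π, π]:
  ∫_{-π}^{π} sin(nx)^2 dx = π, ∫ cos(mx)^2 dx = π, and cross terms integrate to 0.
So ∫_{-π}^{π} f(x)^2 dx = 5^2 · π + 6^2 · π = (25 + 36)π.
Divide by 2π: (25 + 36)/2 = 61/2.
By Parseval, this equals Σ |c_n|^2.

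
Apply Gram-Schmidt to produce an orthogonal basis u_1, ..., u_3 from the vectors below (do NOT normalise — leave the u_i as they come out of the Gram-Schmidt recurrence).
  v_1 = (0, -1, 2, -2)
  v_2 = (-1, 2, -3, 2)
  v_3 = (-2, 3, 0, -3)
Orthogonal basis:
  u_1 = (0, -1, 2, -2)
  u_2 = (-1, 2/3, -1/3, -2/3)
  u_3 = (1, 4/3, 1/3, -1/3)

Apply the Gram-Schmidt recurrence
  u_1 = v_1
  u_i = v_i − Σ_{j<i} ((v_i · u_j) / (u_j · u_j)) · u_j.

Step by step this gives:
  u_1 = (0, -1, 2, -2)
  u_2 = (-1, 2/3, -1/3, -2/3)
  u_3 = (1, 4/3, 1/3, -1/3)

Orthogonality check:
  u_2 · u_1 = 0 (should be 0)
  u_3 · u_1 = 0 (should be 0)
  u_3 · u_2 = 0 (should be 0)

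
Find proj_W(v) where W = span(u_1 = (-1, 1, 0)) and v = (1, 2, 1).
proj_W(v) = (-1/2, 1/2, 0)

Set up U = [u_1 | ... | u_1] ∈ R^(3×1). The projector onto W = col(U) is P = U (U^T U)^(-1) U^T.
Compute U^T U =
  [2],
and U^T v = (1).
Solve U^T U · c = U^T v for the coefficients: c = (1/2). The projection is proj_W(v) = U c.
Check: (v - proj_W(v)) · u_1 = 0  (should be 0).
Result: proj_W(v) = (-1/2, 1/2, 0).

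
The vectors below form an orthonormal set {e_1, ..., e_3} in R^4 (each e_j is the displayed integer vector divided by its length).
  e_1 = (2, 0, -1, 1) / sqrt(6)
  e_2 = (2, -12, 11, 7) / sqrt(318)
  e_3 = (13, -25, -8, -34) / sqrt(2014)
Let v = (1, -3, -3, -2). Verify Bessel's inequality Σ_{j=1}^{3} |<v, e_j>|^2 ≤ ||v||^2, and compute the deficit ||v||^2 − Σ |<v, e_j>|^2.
Σ |<v, e_j>|^2 = 339/19; ||v||^2 = 23; deficit = 98/19

Write each e_j = u_j / sqrt(<u_j, u_j>) where u_j is the displayed integer vector. Then <v, e_j> = <v, u_j> / sqrt(<u_j, u_j>), so |<v, e_j>|^2 = <v, u_j>^2 / <u_j, u_j>.
Coefficients: <v, e_1> = 3/sqrt(6), <v, e_2> = -9/sqrt(318), <v, e_3> = 180/sqrt(2014).
Square and sum: Σ |<v, e_j>|^2 = 339/19.
Compute ||v||^2 = v·v = 23.
Deficit = 23 − 339/19 = 98/19 ≥ 0, confirming Bessel's inequality. (The deficit equals ||v − Σ <v,e_j> e_j||^2, the squared distance from v to span{e_j}.)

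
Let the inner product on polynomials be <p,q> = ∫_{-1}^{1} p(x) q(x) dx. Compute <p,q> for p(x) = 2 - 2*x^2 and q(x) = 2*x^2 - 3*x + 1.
<p,q> = 56/15

Expand the product: p(x)·q(x) = -4*x^4 + 6*x^3 + 2*x^2 - 6*x + 2.
∫_{-1}^{1} of each monomial x^k gives [2/(k+1) if k even, 0 if k odd]. Integrating term-by-term (or equivalently evaluating the antiderivative F(x) = -4*x^5/5 + 3*x^4/2 + 2*x^3/3 - 3*x^2 + 2*x at the endpoints):
  F(1) − F(−1) = 11/30 − (-101/30) = 56/15.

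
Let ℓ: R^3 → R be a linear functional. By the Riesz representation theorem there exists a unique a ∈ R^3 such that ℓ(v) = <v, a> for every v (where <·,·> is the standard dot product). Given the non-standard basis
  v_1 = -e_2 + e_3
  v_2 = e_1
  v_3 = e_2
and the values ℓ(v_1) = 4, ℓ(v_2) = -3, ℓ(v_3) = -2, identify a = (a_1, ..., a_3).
a = (-3, -2, 2)

Write a = (a_1, ..., a_3) in the standard basis. For each basis vector v_i, ℓ(v_i) = <v_i, a> is a linear equation in the a_j's. Collect the n equations into a matrix system V a = ℓ, where row i of V is v_i (expressed in the standard basis). Since V is invertible (lower-triangular with 1s on the diagonal, up to permutation), solve by back-substitution:
  V =
[[0, -1, 1],
 [1, 0, 0],
 [0, 1, 0]]
  V a = (4, -3, -2)
Solving gives a = (-3, -2, 2).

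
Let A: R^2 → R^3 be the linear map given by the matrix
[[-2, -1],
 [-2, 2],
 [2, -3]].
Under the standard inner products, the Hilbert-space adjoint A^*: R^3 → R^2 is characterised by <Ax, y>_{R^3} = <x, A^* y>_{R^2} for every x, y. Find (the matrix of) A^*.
A^* = A^T =
[[-2, -2, 2],
 [-1, 2, -3]]

For real matrices with standard dot products, the defining identity <Ax, y> = <x, A^* y> gives (Ax)^T y = x^T (A^*) y, i.e. x^T A^T y = x^T (A^*) y. Since this holds for all x, y, we must have A^* = A^T. Therefore
A^* =
[[-2, -2, 2],
 [-1, 2, -3]].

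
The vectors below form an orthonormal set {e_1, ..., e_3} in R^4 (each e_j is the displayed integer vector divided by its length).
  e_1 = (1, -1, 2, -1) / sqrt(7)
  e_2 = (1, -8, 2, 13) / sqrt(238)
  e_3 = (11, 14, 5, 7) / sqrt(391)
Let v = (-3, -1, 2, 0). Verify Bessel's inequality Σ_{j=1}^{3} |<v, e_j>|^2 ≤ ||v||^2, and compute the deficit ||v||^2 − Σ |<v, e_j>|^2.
Σ |<v, e_j>|^2 = 203/46; ||v||^2 = 14; deficit = 441/46

Write each e_j = u_j / sqrt(<u_j, u_j>) where u_j is the displayed integer vector. Then <v, e_j> = <v, u_j> / sqrt(<u_j, u_j>), so |<v, e_j>|^2 = <v, u_j>^2 / <u_j, u_j>.
Coefficients: <v, e_1> = 2/sqrt(7), <v, e_2> = 9/sqrt(238), <v, e_3> = -37/sqrt(391).
Square and sum: Σ |<v, e_j>|^2 = 203/46.
Compute ||v||^2 = v·v = 14.
Deficit = 14 − 203/46 = 441/46 ≥ 0, confirming Bessel's inequality. (The deficit equals ||v − Σ <v,e_j> e_j||^2, the squared distance from v to span{e_j}.)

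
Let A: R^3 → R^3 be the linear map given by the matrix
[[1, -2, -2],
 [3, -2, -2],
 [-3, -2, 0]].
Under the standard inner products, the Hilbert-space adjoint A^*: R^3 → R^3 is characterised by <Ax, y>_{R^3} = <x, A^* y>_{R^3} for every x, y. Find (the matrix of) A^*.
A^* = A^T =
[[1, 3, -3],
 [-2, -2, -2],
 [-2, -2, 0]]

For real matrices with standard dot products, the defining identity <Ax, y> = <x, A^* y> gives (Ax)^T y = x^T (A^*) y, i.e. x^T A^T y = x^T (A^*) y. Since this holds for all x, y, we must have A^* = A^T. Therefore
A^* =
[[1, 3, -3],
 [-2, -2, -2],
 [-2, -2, 0]].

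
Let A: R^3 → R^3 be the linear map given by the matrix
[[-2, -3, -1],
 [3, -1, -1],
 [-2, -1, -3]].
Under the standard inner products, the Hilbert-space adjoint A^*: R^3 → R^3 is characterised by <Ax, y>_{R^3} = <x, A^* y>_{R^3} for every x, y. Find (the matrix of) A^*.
A^* = A^T =
[[-2, 3, -2],
 [-3, -1, -1],
 [-1, -1, -3]]

For real matrices with standard dot products, the defining identity <Ax, y> = <x, A^* y> gives (Ax)^T y = x^T (A^*) y, i.e. x^T A^T y = x^T (A^*) y. Since this holds for all x, y, we must have A^* = A^T. Therefore
A^* =
[[-2, 3, -2],
 [-3, -1, -1],
 [-1, -1, -3]].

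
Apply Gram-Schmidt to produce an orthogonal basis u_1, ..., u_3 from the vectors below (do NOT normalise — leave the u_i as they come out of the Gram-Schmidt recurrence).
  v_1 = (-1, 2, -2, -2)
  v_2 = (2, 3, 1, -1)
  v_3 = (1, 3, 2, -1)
Orthogonal basis:
  u_1 = (-1, 2, -2, -2)
  u_2 = (30/13, 31/13, 21/13, -5/13)
  u_3 = (-172/179, 49/179, 166/179, -31/179)

Apply the Gram-Schmidt recurrence
  u_1 = v_1
  u_i = v_i − Σ_{j<i} ((v_i · u_j) / (u_j · u_j)) · u_j.

Step by step this gives:
  u_1 = (-1, 2, -2, -2)
  u_2 = (30/13, 31/13, 21/13, -5/13)
  u_3 = (-172/179, 49/179, 166/179, -31/179)

Orthogonality check:
  u_2 · u_1 = 0 (should be 0)
  u_3 · u_1 = 0 (should be 0)
  u_3 · u_2 = 0 (should be 0)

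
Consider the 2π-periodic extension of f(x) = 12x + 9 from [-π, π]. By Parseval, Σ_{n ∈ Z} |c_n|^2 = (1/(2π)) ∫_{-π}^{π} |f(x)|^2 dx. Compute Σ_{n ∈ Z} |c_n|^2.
Σ |c_n|^2 = 48π^2 + 81

Expand and integrate term by term over [-π, π]:
  ∫ (12x)^2 dx = 144·(2π^3/3); ∫ 2·12·(9)·x dx = 0 (odd integrand); ∫ 9^2 dx = 81·2π.
So (1/(2π)) ∫_{-π}^{π} (12x + 9)^2 dx = 144π^2/3 + 81 = 48π^2 + 81.
Parseval ⇒ Σ |c_n|^2 = 48π^2 + 81.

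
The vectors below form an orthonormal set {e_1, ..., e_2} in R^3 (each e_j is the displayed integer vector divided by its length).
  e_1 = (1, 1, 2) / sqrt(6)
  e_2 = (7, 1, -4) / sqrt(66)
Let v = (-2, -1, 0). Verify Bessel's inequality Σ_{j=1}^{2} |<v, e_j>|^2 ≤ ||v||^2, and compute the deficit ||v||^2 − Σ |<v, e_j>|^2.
Σ |<v, e_j>|^2 = 54/11; ||v||^2 = 5; deficit = 1/11

Write each e_j = u_j / sqrt(<u_j, u_j>) where u_j is the displayed integer vector. Then <v, e_j> = <v, u_j> / sqrt(<u_j, u_j>), so |<v, e_j>|^2 = <v, u_j>^2 / <u_j, u_j>.
Coefficients: <v, e_1> = -3/sqrt(6), <v, e_2> = -15/sqrt(66).
Square and sum: Σ |<v, e_j>|^2 = 54/11.
Compute ||v||^2 = v·v = 5.
Deficit = 5 − 54/11 = 1/11 ≥ 0, confirming Bessel's inequality. (The deficit equals ||v − Σ <v,e_j> e_j||^2, the squared distance from v to span{e_j}.)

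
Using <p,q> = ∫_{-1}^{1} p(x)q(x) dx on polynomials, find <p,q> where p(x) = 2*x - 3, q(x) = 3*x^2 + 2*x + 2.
<p,q> = -46/3

Expand the product: p(x)·q(x) = 6*x^3 - 5*x^2 - 2*x - 6.
∫_{-1}^{1} of each monomial x^k gives [2/(k+1) if k even, 0 if k odd]. Integrating term-by-term (or equivalently evaluating the antiderivative F(x) = 3*x^4/2 - 5*x^3/3 - x^2 - 6*x at the endpoints):
  F(1) − F(−1) = -43/6 − (49/6) = -46/3.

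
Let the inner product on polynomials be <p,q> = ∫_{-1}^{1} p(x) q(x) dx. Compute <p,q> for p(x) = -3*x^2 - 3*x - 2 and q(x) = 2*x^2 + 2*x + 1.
<p,q> = -226/15

Expand the product: p(x)·q(x) = -6*x^4 - 12*x^3 - 13*x^2 - 7*x - 2.
∫_{-1}^{1} of each monomial x^k gives [2/(k+1) if k even, 0 if k odd]. Integrating term-by-term (or equivalently evaluating the antiderivative F(x) = -6*x^5/5 - 3*x^4 - 13*x^3/3 - 7*x^2/2 - 2*x at the endpoints):
  F(1) − F(−1) = -421/30 − (31/30) = -226/15.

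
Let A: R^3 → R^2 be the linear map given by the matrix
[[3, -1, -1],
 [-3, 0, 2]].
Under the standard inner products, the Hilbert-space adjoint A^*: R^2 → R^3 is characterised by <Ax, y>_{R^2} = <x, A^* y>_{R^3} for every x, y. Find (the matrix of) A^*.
A^* = A^T =
[[3, -3],
 [-1, 0],
 [-1, 2]]

For real matrices with standard dot products, the defining identity <Ax, y> = <x, A^* y> gives (Ax)^T y = x^T (A^*) y, i.e. x^T A^T y = x^T (A^*) y. Since this holds for all x, y, we must have A^* = A^T. Therefore
A^* =
[[3, -3],
 [-1, 0],
 [-1, 2]].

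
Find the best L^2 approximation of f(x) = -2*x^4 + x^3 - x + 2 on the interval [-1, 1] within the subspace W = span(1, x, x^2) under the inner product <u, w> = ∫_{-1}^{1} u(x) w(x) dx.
g(x) = -12*x^2/7 - 2*x/5 + 76/35

The best approximation g ∈ W is the orthogonal projection of f onto W. Writing g = a_0 + a_1 x + a_2 x^2, the coefficients solve the normal equations G · a = b where
  G_{ij} = <φ_i, φ_j> and b_i = <f, φ_i>, with φ_0 = 1, φ_1 = x, φ_2 = x^2.
G =
  [2, 0, 2/3]
  [0, 2/3, 0]
  [2/3, 0, 2/5],
b = (16/5, -4/15, 16/21).
Solving gives a_0 = 76/35, a_1 = -2/5, a_2 = -12/7, so
  g(x) = -12*x^2/7 - 2*x/5 + 76/35.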